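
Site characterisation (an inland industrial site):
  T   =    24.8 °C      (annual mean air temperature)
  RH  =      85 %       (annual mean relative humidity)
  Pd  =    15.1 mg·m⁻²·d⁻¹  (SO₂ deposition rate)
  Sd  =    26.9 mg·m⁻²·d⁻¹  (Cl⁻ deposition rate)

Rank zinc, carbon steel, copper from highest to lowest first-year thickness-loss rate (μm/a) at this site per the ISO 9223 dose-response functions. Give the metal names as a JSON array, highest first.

zinc: temperature factor f = -0.071·(14.8) = -1.0508
  Pd branch = 0.0129·Pd^0.44·e^(0.046·RH+f) = 0.7431 μm/a
  Cl⁻ term: 0.0175·26.9^0.57·exp(0.008·85+0.085·24.8) = 1.857
  r_corr = 0.7431 + 1.857 = 2.6 μm/a
carbon steel: temperature factor f = -0.054·(14.8) = -0.7992
  Pd branch = 1.77·Pd^0.52·e^(0.02·RH+f) = 17.88 μm/a
  Cl⁻ term: 0.102·26.9^0.62·exp(0.033·85+0.04·24.8) = 35
  sum: 17.88 + 35 → r_corr = 52.87 μm/a
copper: temperature factor f = -0.080·(14.8) = -1.1840
  Pd branch = 0.0053·Pd^0.26·e^(0.059·RH+f) = 0.495 μm/a
  Cl⁻ term: 0.01025·26.9^0.27·exp(0.036·85+0.049·24.8) = 1.792
  r_corr = 0.495 + 1.792 = 2.287 μm/a
Ordering by μm/a: carbon steel (52.9) > zinc (2.6) > copper (2.29)

["carbon steel", "zinc", "copper"]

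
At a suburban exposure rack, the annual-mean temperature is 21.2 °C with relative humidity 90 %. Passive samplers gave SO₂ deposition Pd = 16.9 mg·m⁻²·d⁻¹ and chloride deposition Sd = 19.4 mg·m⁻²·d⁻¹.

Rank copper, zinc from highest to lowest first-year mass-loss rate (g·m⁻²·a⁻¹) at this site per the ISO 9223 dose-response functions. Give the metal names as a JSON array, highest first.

copper: f(T) = -0.080·(T−10) [T>10 °C] = -0.8960
  SO₂ term: 0.0053·16.9^0.26·exp(0.059·90-0.8960) = 0.9131
  Sd branch = 0.01025·Sd^0.27·e^(0.036·RH+0.049·T) = 1.647 μm/a
  sum: 0.9131 + 1.647 → r_corr = 2.56 μm/a
  mass loss = 2.56 μm/a × 8.96 g/cm³ = 22.94 g·m⁻²·a⁻¹
zinc: temperature factor f = -0.071·(11.2) = -0.7952
  Pd branch = 0.0129·Pd^0.44·e^(0.046·RH+f) = 1.269 μm/a
  Sd branch = 0.0175·Sd^0.57·e^(0.008·RH+0.085·T) = 1.181 μm/a
  r_corr = 1.269 + 1.181 = 2.45 μm/a
  mass loss = 2.45 μm/a × 7.14 g/cm³ = 17.5 g·m⁻²·a⁻¹
Ordering by g·m⁻²·a⁻¹: copper (22.9) > zinc (17.5)

["copper", "zinc"]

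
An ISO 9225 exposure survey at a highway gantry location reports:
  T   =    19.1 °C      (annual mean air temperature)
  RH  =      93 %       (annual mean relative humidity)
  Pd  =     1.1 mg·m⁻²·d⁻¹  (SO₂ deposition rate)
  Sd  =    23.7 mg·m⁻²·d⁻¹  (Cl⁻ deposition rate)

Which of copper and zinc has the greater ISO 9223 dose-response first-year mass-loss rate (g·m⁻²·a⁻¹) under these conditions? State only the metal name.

copper: T>10 °C ⇒ hinge -0.080·(19.1−10) = -0.7280
  Pd branch = 0.0053·Pd^0.26·e^(0.059·RH+f) = 0.6336 μm/a
  Sd branch = 0.01025·Sd^0.27·e^(0.036·RH+0.049·T) = 1.747 μm/a
  sum: 0.6336 + 1.747 → r_corr = 2.381 μm/a
  mass loss = 2.381 μm/a × 8.96 g/cm³ = 21.33 g·m⁻²·a⁻¹
zinc: temperature factor f = -0.071·(9.1) = -0.6461
  Pd branch = 0.0129·Pd^0.44·e^(0.046·RH+f) = 0.5083 μm/a
  Sd branch = 0.0175·Sd^0.57·e^(0.008·RH+0.085·T) = 1.135 μm/a
  r_corr = 0.5083 + 1.135 = 1.643 μm/a
  mass loss = 1.643 μm/a × 7.14 g/cm³ = 11.73 g·m⁻²·a⁻¹
Ordering by g·m⁻²·a⁻¹: copper (21.3) > zinc (11.7)

copper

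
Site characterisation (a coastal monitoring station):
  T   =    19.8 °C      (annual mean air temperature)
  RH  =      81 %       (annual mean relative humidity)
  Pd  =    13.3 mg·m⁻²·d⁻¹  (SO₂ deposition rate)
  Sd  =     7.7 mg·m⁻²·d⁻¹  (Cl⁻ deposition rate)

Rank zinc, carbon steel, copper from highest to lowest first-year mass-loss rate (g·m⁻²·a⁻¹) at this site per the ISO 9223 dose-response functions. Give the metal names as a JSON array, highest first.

zinc: f(T) = -0.071·(T−10) [T>10 °C] = -0.6958
  Pd branch = 0.0129·Pd^0.44·e^(0.046·RH+f) = 0.8338 μm/a
  Sd branch = 0.0175·Sd^0.57·e^(0.008·RH+0.085·T) = 0.5763 μm/a
  r_corr = 0.8338 + 0.5763 = 1.41 μm/a
  mass loss = 1.41 μm/a × 7.14 g/cm³ = 10.07 g·m⁻²·a⁻¹
carbon steel: temperature factor f = -0.054·(9.8) = -0.5292
  SO₂ term: 1.77·13.3^0.52·exp(0.02·81-0.5292) = 20.24
  Sd branch = 0.102·Sd^0.62·e^(0.033·RH+0.04·T) = 11.56 μm/a
  sum: 20.24 + 11.56 → r_corr = 31.8 μm/a
  mass loss = 31.8 μm/a × 7.85 g/cm³ = 249.6 g·m⁻²·a⁻¹
copper: T>10 °C ⇒ hinge -0.080·(19.8−10) = -0.7840
  Pd branch = 0.0053·Pd^0.26·e^(0.059·RH+f) = 0.5643 μm/a
  Sd branch = 0.01025·Sd^0.27·e^(0.036·RH+0.049·T) = 0.8666 μm/a
  r_corr = 0.5643 + 0.8666 = 1.431 μm/a
  mass loss = 1.431 μm/a × 8.96 g/cm³ = 12.82 g·m⁻²·a⁻¹
Ordering by g·m⁻²·a⁻¹: carbon steel (250) > copper (12.8) > zinc (10.1)

["carbon steel", "copper", "zinc"]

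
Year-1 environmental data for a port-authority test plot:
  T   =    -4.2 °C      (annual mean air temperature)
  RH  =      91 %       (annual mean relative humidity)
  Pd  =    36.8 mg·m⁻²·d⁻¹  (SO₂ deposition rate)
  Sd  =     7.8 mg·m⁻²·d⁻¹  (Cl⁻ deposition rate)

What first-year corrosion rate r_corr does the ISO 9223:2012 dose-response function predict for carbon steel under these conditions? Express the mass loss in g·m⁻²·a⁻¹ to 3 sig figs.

carbon steel: T≤10 °C ⇒ hinge +0.150·(-4.2−10) = -2.1300
  Pd branch = 1.77·Pd^0.52·e^(0.02·RH+f) = 8.464 μm/a
  Sd branch = 0.102·Sd^0.62·e^(0.033·RH+0.04·T) = 6.208 μm/a
  r_corr = 8.464 + 6.208 = 14.67 μm/a
Convert to mass loss: 14.67 μm/a × 7.85 g/cm³ = 115.2 g·m⁻²·a⁻¹

r_corr = 115 g·m⁻²·a⁻¹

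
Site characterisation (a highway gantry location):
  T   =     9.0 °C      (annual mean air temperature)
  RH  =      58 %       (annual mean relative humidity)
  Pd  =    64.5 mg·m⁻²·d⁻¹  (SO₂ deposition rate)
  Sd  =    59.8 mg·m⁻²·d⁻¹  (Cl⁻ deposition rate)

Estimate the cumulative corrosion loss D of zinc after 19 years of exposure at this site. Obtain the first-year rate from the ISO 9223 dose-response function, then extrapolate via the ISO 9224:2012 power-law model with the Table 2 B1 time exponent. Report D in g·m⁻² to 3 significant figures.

D(19) = 136 g·m⁻²

zinc: T≤10 °C ⇒ hinge +0.038·(9.0−10) = -0.0380
  SO₂ term: 0.0129·64.5^0.44·exp(0.046·58-0.0380) = 1.119
  Cl⁻ term: 0.0175·59.8^0.57·exp(0.008·58+0.085·9.0) = 0.6159
  sum: 1.119 + 0.6159 → r_corr = 1.735 μm/a
Long-term exponent b (ISO 9224 Table 2, B1) = 0.813
  D(19) = 1.735 × 19^0.813 = 1.735 × 10.96 = 19.01 μm
  Mass loss = 19.01 μm × 7.14 g/cm³ = 135.7 g·m⁻²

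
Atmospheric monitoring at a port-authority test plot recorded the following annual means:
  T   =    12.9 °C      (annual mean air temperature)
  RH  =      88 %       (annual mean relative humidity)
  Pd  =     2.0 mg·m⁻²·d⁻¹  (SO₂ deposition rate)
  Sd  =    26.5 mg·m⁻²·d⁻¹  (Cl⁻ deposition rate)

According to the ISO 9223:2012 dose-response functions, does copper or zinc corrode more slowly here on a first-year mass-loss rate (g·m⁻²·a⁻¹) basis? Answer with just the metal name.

zinc

copper: f(T) = -0.080·(T−10) [T>10 °C] = -0.2320
  Pd branch = 0.0053·Pd^0.26·e^(0.059·RH+f) = 0.905 μm/a
  Sd branch = 0.01025·Sd^0.27·e^(0.036·RH+0.049·T) = 1.11 μm/a
  r_corr = 0.905 + 1.11 = 2.015 μm/a
  mass loss = 2.015 μm/a × 8.96 g/cm³ = 18.06 g·m⁻²·a⁻¹
zinc: temperature factor f = -0.071·(2.9) = -0.2059
  Pd branch = 0.0129·Pd^0.44·e^(0.046·RH+f) = 0.8159 μm/a
  Cl⁻ term: 0.0175·26.5^0.57·exp(0.008·88+0.085·12.9) = 0.6859
  sum: 0.8159 + 0.6859 → r_corr = 1.502 μm/a
  mass loss = 1.502 μm/a × 7.14 g/cm³ = 10.72 g·m⁻²·a⁻¹
Ordering by g·m⁻²·a⁻¹: copper (18.1) > zinc (10.7)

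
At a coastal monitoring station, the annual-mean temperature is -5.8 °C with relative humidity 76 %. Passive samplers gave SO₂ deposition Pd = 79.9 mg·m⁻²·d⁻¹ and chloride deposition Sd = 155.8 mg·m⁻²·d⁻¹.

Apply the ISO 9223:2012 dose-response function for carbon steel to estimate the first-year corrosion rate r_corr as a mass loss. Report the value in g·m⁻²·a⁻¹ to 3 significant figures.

r_corr = 236 g·m⁻²·a⁻¹

carbon steel: temperature factor f = +0.150·(-15.8) = -2.3700
  Pd branch = 1.77·Pd^0.52·e^(0.02·RH+f) = 7.382 μm/a
  Cl⁻ term: 0.102·155.8^0.62·exp(0.033·76+0.04·-5.8) = 22.72
  sum: 7.382 + 22.72 → r_corr = 30.1 μm/a
Convert to mass loss: 30.1 μm/a × 7.85 g/cm³ = 236.3 g·m⁻²·a⁻¹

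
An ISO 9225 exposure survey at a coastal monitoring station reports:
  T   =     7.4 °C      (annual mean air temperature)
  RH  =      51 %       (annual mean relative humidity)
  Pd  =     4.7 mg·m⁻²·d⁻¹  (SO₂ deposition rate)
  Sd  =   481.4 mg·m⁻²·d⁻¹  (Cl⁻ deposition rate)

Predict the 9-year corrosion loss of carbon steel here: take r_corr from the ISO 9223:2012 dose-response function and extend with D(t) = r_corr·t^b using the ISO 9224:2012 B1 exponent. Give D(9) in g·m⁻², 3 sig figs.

carbon steel: temperature factor f = +0.150·(-2.6) = -0.3900
  sulphur-dioxide contribution → 7.431 μm/a
  chloride contribution → 33.98 μm/a
  total first-year rate 41.41 μm/a
Power-law: D(9) = r_corr · 9^0.523
  D(9) = 41.41 × 9^0.523 = 41.41 × 3.156 = 130.7 μm
  Mass loss = 130.7 μm × 7.85 g/cm³ = 1026 g·m⁻²

D(9) = 1.03e+03 g·m⁻²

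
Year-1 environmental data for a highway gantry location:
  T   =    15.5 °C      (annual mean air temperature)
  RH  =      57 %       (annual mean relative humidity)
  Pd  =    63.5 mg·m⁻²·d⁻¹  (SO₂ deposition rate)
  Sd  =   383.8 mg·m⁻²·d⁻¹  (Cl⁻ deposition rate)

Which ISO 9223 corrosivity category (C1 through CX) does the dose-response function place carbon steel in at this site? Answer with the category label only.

carbon steel: T>10 °C ⇒ hinge -0.054·(15.5−10) = -0.2970
  Pd branch = 1.77·Pd^0.52·e^(0.02·RH+f) = 35.61 μm/a
  Sd branch = 0.102·Sd^0.62·e^(0.033·RH+0.04·T) = 49.76 μm/a
  sum: 35.61 + 49.76 → r_corr = 85.37 μm/a
ISO 9223 Table 2 (carbon steel): 80 < 85.4 ≤ 200 μm/a ⇒ C5

C5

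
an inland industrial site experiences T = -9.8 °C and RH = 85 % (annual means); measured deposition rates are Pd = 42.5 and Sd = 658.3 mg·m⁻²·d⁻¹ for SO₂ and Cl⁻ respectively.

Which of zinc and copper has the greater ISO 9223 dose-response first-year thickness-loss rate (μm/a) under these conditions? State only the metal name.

zinc

zinc: f(T) = +0.038·(T−10) [T≤10 °C] = -0.7524
  sulphur-dioxide contribution → 1.579 μm/a
  chloride contribution → 0.6069 μm/a
  ⇒ r_corr(zinc) = 2.186 μm/a
copper: f(T) = +0.126·(T−10) [T≤10 °C] = -2.4948
  sulphur-dioxide contribution → 0.1746 μm/a
  chloride contribution → 0.78 μm/a
  total first-year rate 0.9546 μm/a
Ordering by μm/a: zinc (2.19) > copper (0.955)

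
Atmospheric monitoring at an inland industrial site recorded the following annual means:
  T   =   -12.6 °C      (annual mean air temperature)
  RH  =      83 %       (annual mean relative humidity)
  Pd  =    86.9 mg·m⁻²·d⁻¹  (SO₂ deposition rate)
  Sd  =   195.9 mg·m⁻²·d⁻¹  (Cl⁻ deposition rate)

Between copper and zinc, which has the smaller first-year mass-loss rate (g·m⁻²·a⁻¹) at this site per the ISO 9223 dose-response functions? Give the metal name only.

copper

copper: temperature factor f = +0.126·(-22.6) = -2.8476
  sulphur-dioxide contribution → 0.1314 μm/a
  chloride contribution → 0.4562 μm/a
  ⇒ r_corr(copper) = 0.5875 μm/a
  mass loss = 0.5875 μm/a × 8.96 g/cm³ = 5.264 g·m⁻²·a⁻¹
zinc: f(T) = +0.038·(T−10) [T≤10 °C] = -0.8588
  sulphur-dioxide contribution → 1.774 μm/a
  chloride contribution → 0.2359 μm/a
  ⇒ r_corr(zinc) = 2.01 μm/a
  mass loss = 2.01 μm/a × 7.14 g/cm³ = 14.35 g·m⁻²·a⁻¹
Ordering by g·m⁻²·a⁻¹: zinc (14.3) > copper (5.26)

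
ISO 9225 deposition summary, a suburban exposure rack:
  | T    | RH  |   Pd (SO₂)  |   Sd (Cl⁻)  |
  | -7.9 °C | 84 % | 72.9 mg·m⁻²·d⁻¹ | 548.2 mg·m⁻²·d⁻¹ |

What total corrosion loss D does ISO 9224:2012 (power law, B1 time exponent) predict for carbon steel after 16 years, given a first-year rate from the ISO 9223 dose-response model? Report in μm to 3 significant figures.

D(16) = 279 μm

carbon steel: T≤10 °C ⇒ hinge +0.150·(-7.9−10) = -2.6850
  Pd branch = 1.77·Pd^0.52·e^(0.02·RH+f) = 6.027 μm/a
  Cl⁻ term: 0.102·548.2^0.62·exp(0.033·84+0.04·-7.9) = 59.34
  sum: 6.027 + 59.34 → r_corr = 65.37 μm/a
Power-law: D(16) = r_corr · 16^0.523
  D(16) = 65.37 × 16^0.523 = 65.37 × 4.263 = 278.7 μm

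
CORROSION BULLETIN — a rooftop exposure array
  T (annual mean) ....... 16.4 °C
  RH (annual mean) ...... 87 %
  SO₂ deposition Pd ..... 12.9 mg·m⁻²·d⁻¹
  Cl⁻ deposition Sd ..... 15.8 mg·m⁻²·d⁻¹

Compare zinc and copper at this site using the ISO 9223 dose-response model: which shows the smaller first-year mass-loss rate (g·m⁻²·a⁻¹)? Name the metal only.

zinc: T>10 °C ⇒ hinge -0.071·(16.4−10) = -0.4544
  SO₂ term: 0.0129·12.9^0.44·exp(0.046·87-0.4544) = 1.38
  Sd branch = 0.0175·Sd^0.57·e^(0.008·RH+0.085·T) = 0.6823 μm/a
  r_corr = 1.38 + 0.6823 = 2.062 μm/a
  mass loss = 2.062 μm/a × 7.14 g/cm³ = 14.73 g·m⁻²·a⁻¹
copper: f(T) = -0.080·(T−10) [T>10 °C] = -0.5120
  SO₂ term: 0.0053·12.9^0.26·exp(0.059·87-0.5120) = 1.047
  Sd branch = 0.01025·Sd^0.27·e^(0.036·RH+0.049·T) = 1.106 μm/a
  r_corr = 1.047 + 1.106 = 2.152 μm/a
  mass loss = 2.152 μm/a × 8.96 g/cm³ = 19.29 g·m⁻²·a⁻¹
Ordering by g·m⁻²·a⁻¹: copper (19.3) > zinc (14.7)

zinc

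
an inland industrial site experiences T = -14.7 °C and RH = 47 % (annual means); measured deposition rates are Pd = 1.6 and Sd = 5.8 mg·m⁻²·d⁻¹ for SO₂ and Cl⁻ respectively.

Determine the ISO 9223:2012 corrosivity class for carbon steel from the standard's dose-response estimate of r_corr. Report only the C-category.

C1

carbon steel: temperature factor f = +0.150·(-24.7) = -3.7050
  SO₂ term: 1.77·1.6^0.52·exp(0.02·47-3.7050) = 0.1423
  Sd branch = 0.102·Sd^0.62·e^(0.033·RH+0.04·T) = 0.7946 μm/a
  r_corr = 0.1423 + 0.7946 = 0.9369 μm/a
Category bounds: 0…1.3 μm/a bracket r_corr ⇒ C1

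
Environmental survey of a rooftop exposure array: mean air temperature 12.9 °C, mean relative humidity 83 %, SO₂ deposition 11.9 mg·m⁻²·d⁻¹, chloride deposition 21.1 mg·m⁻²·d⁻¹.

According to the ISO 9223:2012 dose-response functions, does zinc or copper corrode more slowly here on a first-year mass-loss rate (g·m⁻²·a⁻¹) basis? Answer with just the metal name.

zinc: T>10 °C ⇒ hinge -0.071·(12.9−10) = -0.2059
  sulphur-dioxide contribution → 1.421 μm/a
  chloride contribution → 0.5787 μm/a
  total first-year rate 2 μm/a
  mass loss = 2 μm/a × 7.14 g/cm³ = 14.28 g·m⁻²·a⁻¹
copper: temperature factor f = -0.080·(2.9) = -0.2320
  sulphur-dioxide contribution → 1.071 μm/a
  chloride contribution → 0.8719 μm/a
  ⇒ r_corr(copper) = 1.943 μm/a
  mass loss = 1.943 μm/a × 8.96 g/cm³ = 17.41 g·m⁻²·a⁻¹
Ordering by g·m⁻²·a⁻¹: copper (17.4) > zinc (14.3)

zinc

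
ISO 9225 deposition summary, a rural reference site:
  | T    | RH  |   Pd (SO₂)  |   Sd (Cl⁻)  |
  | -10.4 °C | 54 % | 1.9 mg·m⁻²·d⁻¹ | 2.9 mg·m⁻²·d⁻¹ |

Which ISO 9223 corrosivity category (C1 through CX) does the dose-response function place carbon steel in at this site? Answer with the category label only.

carbon steel: temperature factor f = +0.150·(-20.4) = -3.0600
  SO₂ term: 1.77·1.9^0.52·exp(0.02·54-3.0600) = 0.3412
  Sd branch = 0.102·Sd^0.62·e^(0.033·RH+0.04·T) = 0.7736 μm/a
  r_corr = 0.3412 + 0.7736 = 1.115 μm/a
1.11 μm/a falls in (0, 1.3] for carbon steel → category C1

C1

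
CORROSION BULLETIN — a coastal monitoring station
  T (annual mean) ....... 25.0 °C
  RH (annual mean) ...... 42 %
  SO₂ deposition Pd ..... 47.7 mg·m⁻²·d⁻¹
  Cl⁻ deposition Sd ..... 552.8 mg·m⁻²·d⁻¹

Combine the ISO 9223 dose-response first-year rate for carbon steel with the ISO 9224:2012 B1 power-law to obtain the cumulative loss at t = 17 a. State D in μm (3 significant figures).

D(17) = 305 μm

carbon steel: T>10 °C ⇒ hinge -0.054·(25.0−10) = -0.8100
  sulphur-dioxide contribution → 13.61 μm/a
  chloride contribution → 55.62 μm/a
  total first-year rate 69.23 μm/a
ISO 9224: D(t) = r_corr · t^b with b = 0.523 (carbon steel, B1)
  D(17) = 69.23 × 17^0.523 = 69.23 × 4.401 = 304.7 μm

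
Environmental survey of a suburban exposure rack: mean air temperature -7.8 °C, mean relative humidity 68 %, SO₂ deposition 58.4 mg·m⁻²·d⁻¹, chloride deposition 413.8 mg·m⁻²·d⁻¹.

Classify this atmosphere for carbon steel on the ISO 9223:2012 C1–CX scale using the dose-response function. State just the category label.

carbon steel: f(T) = +0.150·(T−10) [T≤10 °C] = -2.6700
  SO₂ term: 1.77·58.4^0.52·exp(0.02·68-2.6700) = 3.959
  Sd branch = 0.102·Sd^0.62·e^(0.033·RH+0.04·T) = 29.52 μm/a
  sum: 3.959 + 29.52 → r_corr = 33.48 μm/a
33.5 μm/a falls in (25, 50] for carbon steel → category C3

C3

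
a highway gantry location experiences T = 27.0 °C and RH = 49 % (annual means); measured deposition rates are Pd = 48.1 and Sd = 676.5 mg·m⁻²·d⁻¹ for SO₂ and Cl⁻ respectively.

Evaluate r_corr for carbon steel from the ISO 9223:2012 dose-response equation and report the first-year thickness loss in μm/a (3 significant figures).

carbon steel: T>10 °C ⇒ hinge -0.054·(27.0−10) = -0.9180
  sulphur-dioxide contribution → 14.11 μm/a
  chloride contribution → 86.03 μm/a
  total first-year rate 100.1 μm/a

r_corr = 100 μm/a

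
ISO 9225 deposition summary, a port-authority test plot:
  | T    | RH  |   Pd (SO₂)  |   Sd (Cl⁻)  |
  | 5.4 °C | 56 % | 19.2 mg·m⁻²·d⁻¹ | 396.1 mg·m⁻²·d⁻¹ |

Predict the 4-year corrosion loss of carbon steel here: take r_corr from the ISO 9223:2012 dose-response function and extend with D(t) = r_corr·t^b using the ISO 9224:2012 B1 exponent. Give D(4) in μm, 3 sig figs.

D(4) = 93.8 μm

carbon steel: f(T) = +0.150·(T−10) [T≤10 °C] = -0.6900
  SO₂ term: 1.77·19.2^0.52·exp(0.02·56-0.6900) = 12.65
  Sd branch = 0.102·Sd^0.62·e^(0.033·RH+0.04·T) = 32.78 μm/a
  r_corr = 12.65 + 32.78 = 45.43 μm/a
Power-law: D(4) = r_corr · 4^0.523
  D(4) = 45.43 × 4^0.523 = 45.43 × 2.065 = 93.8 μm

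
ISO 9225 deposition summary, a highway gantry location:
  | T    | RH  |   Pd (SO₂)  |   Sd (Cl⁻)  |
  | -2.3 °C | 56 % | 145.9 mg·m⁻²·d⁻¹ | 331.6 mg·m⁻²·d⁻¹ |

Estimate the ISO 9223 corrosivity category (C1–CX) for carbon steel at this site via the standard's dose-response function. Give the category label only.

C3

carbon steel: temperature factor f = +0.150·(-12.3) = -1.8450
  sulphur-dioxide contribution → 11.44 μm/a
  chloride contribution → 21.58 μm/a
  total first-year rate 33.02 μm/a
Category bounds: 25…50 μm/a bracket r_corr ⇒ C3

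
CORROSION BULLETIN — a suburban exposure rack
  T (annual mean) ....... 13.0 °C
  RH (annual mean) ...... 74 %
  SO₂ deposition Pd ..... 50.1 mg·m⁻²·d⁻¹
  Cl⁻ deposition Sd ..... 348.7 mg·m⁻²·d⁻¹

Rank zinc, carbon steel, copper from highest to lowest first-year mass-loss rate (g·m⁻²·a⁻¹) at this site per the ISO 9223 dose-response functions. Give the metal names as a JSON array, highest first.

["carbon steel", "zinc", "copper"]

zinc: temperature factor f = -0.071·(3.0) = -0.2130
  SO₂ term: 0.0129·50.1^0.44·exp(0.046·74-0.2130) = 1.755
  Cl⁻ term: 0.0175·348.7^0.57·exp(0.008·74+0.085·13.0) = 2.687
  sum: 1.755 + 2.687 → r_corr = 4.442 μm/a
  mass loss = 4.442 μm/a × 7.14 g/cm³ = 31.72 g·m⁻²·a⁻¹
carbon steel: f(T) = -0.054·(T−10) [T>10 °C] = -0.1620
  Pd branch = 1.77·Pd^0.52·e^(0.02·RH+f) = 50.62 μm/a
  Sd branch = 0.102·Sd^0.62·e^(0.033·RH+0.04·T) = 74.35 μm/a
  r_corr = 50.62 + 74.35 = 125 μm/a
  mass loss = 125 μm/a × 7.85 g/cm³ = 981 g·m⁻²·a⁻¹
copper: T>10 °C ⇒ hinge -0.080·(13.0−10) = -0.2400
  Pd branch = 0.0053·Pd^0.26·e^(0.059·RH+f) = 0.9081 μm/a
  Cl⁻ term: 0.01025·348.7^0.27·exp(0.036·74+0.049·13.0) = 1.351
  sum: 0.9081 + 1.351 → r_corr = 2.26 μm/a
  mass loss = 2.26 μm/a × 8.96 g/cm³ = 20.25 g·m⁻²·a⁻¹
Ordering by g·m⁻²·a⁻¹: carbon steel (981) > zinc (31.7) > copper (20.2)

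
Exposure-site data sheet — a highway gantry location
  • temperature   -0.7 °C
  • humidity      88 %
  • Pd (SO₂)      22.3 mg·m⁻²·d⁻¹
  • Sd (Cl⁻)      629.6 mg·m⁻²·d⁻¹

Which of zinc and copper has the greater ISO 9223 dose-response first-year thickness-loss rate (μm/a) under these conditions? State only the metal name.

zinc: T≤10 °C ⇒ hinge +0.038·(-0.7−10) = -0.4066
  sulphur-dioxide contribution → 1.929 μm/a
  chloride contribution → 1.313 μm/a
  total first-year rate 3.242 μm/a
copper: temperature factor f = +0.126·(-10.7) = -1.3482
  sulphur-dioxide contribution → 0.5549 μm/a
  chloride contribution → 1.341 μm/a
  total first-year rate 1.896 μm/a
Ordering by μm/a: zinc (3.24) > copper (1.9)

zinc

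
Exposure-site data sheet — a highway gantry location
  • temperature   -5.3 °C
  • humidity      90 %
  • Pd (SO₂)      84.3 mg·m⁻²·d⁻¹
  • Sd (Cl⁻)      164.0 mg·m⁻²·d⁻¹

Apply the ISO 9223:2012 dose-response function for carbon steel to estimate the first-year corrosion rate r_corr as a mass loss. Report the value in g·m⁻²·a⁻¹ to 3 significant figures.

carbon steel: f(T) = +0.150·(T−10) [T≤10 °C] = -2.2950
  SO₂ term: 1.77·84.3^0.52·exp(0.02·90-2.2950) = 10.82
  Cl⁻ term: 0.102·164.0^0.62·exp(0.033·90+0.04·-5.3) = 37.98
  sum: 10.82 + 37.98 → r_corr = 48.81 μm/a
Convert to mass loss: 48.81 μm/a × 7.85 g/cm³ = 383.1 g·m⁻²·a⁻¹

r_corr = 383 g·m⁻²·a⁻¹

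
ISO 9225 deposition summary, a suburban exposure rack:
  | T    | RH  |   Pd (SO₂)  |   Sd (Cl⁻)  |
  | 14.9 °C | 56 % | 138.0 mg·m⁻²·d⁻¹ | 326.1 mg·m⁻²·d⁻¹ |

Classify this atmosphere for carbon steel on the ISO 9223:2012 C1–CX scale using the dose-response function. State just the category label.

C5

carbon steel: temperature factor f = -0.054·(4.9) = -0.2646
  SO₂ term: 1.77·138.0^0.52·exp(0.02·56-0.2646) = 53.98
  Sd branch = 0.102·Sd^0.62·e^(0.033·RH+0.04·T) = 42.49 μm/a
  sum: 53.98 + 42.49 → r_corr = 96.47 μm/a
96.5 μm/a falls in (80, 200] for carbon steel → category C5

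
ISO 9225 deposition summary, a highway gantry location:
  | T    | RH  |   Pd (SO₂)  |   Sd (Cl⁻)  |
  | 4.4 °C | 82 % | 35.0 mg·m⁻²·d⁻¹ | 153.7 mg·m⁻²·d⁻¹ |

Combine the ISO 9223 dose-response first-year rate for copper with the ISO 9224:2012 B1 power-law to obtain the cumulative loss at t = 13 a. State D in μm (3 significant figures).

copper: f(T) = +0.126·(T−10) [T≤10 °C] = -0.7056
  sulphur-dioxide contribution → 0.8326 μm/a
  chloride contribution → 0.948 μm/a
  ⇒ r_corr(copper) = 1.781 μm/a
Long-term exponent b (ISO 9224 Table 2, B1) = 0.667
  D(13) = 1.781 × 13^0.667 = 1.781 × 5.534 = 9.853 μm

D(13) = 9.85 μm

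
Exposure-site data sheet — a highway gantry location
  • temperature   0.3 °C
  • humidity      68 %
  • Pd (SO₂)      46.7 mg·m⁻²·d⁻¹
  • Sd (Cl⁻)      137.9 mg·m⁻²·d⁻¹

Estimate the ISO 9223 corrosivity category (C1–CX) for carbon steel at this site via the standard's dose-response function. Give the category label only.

carbon steel: T≤10 °C ⇒ hinge +0.150·(0.3−10) = -1.4550
  Pd branch = 1.77·Pd^0.52·e^(0.02·RH+f) = 11.88 μm/a
  Cl⁻ term: 0.102·137.9^0.62·exp(0.033·68+0.04·0.3) = 20.65
  sum: 11.88 + 20.65 → r_corr = 32.53 μm/a
ISO 9223 Table 2 (carbon steel): 25 < 32.5 ≤ 50 μm/a ⇒ C3

C3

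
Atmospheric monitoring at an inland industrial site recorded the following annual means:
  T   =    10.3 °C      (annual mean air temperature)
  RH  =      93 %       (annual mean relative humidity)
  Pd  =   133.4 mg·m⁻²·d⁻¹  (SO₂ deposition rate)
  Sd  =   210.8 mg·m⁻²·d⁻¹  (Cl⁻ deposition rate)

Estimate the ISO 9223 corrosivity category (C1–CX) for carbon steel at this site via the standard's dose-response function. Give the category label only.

CX

carbon steel: T>10 °C ⇒ hinge -0.054·(10.3−10) = -0.0162
  SO₂ term: 1.77·133.4^0.52·exp(0.02·93-0.0162) = 142.5
  Sd branch = 0.102·Sd^0.62·e^(0.033·RH+0.04·T) = 91.45 μm/a
  r_corr = 142.5 + 91.45 = 233.9 μm/a
ISO 9223 Table 2 (carbon steel): 200 < 234 ≤ 700 μm/a ⇒ CX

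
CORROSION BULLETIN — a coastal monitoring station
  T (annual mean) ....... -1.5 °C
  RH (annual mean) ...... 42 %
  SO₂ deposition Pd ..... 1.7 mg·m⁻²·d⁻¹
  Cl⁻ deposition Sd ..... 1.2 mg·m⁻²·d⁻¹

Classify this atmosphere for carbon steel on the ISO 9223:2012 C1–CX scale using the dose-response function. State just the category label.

carbon steel: temperature factor f = +0.150·(-11.5) = -1.7250
  sulphur-dioxide contribution → 0.9626 μm/a
  chloride contribution → 0.4301 μm/a
  ⇒ r_corr(carbon steel) = 1.393 μm/a
Category bounds: 1.3…25 μm/a bracket r_corr ⇒ C2

C2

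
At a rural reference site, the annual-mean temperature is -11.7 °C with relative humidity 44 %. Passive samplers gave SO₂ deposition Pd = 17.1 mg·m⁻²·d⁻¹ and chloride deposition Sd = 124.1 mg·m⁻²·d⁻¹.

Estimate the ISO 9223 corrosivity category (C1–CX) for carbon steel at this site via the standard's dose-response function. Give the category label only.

C2

carbon steel: T≤10 °C ⇒ hinge +0.150·(-11.7−10) = -3.2550
  SO₂ term: 1.77·17.1^0.52·exp(0.02·44-3.2550) = 0.7206
  Sd branch = 0.102·Sd^0.62·e^(0.033·RH+0.04·T) = 5.421 μm/a
  sum: 0.7206 + 5.421 → r_corr = 6.142 μm/a
Category bounds: 1.3…25 μm/a bracket r_corr ⇒ C2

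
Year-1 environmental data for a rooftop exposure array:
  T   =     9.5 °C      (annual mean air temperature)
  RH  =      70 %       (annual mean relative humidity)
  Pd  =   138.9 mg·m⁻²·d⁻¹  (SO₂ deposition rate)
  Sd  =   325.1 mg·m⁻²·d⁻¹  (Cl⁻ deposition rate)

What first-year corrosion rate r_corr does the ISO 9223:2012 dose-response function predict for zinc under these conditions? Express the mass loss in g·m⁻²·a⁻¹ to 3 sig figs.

zinc: T≤10 °C ⇒ hinge +0.038·(9.5−10) = -0.0190
  Pd branch = 0.0129·Pd^0.44·e^(0.046·RH+f) = 2.777 μm/a
  Cl⁻ term: 0.0175·325.1^0.57·exp(0.008·70+0.085·9.5) = 1.857
  sum: 2.777 + 1.857 → r_corr = 4.634 μm/a
Convert to mass loss: 4.634 μm/a × 7.14 g/cm³ = 33.09 g·m⁻²·a⁻¹

r_corr = 33.1 g·m⁻²·a⁻¹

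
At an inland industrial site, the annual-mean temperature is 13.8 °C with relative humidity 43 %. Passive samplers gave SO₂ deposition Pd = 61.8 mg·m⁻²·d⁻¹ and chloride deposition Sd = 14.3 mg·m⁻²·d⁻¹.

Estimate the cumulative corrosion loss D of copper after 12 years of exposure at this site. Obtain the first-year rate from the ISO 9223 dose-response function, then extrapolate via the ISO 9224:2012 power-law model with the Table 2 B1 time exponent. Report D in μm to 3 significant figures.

copper: f(T) = -0.080·(T−10) [T>10 °C] = -0.3040
  Pd branch = 0.0053·Pd^0.26·e^(0.059·RH+f) = 0.1444 μm/a
  Cl⁻ term: 0.01025·14.3^0.27·exp(0.036·43+0.049·13.8) = 0.1944
  sum: 0.1444 + 0.1944 → r_corr = 0.3388 μm/a
ISO 9224: D(t) = r_corr · t^b with b = 0.667 (copper, B1)
  D(12) = 0.3388 × 12^0.667 = 0.3388 × 5.246 = 1.777 μm

D(12) = 1.78 μm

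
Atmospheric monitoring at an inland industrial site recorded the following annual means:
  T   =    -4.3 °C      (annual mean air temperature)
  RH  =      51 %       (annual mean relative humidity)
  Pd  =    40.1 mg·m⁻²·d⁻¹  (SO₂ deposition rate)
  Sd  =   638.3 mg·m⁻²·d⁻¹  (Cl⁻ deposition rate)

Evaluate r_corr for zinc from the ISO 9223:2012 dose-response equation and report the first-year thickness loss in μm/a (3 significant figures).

zinc: T≤10 °C ⇒ hinge +0.038·(-4.3−10) = -0.5434
  Pd branch = 0.0129·Pd^0.44·e^(0.046·RH+f) = 0.397 μm/a
  Cl⁻ term: 0.0175·638.3^0.57·exp(0.008·51+0.085·-4.3) = 0.725
  r_corr = 0.397 + 0.725 = 1.122 μm/a

r_corr = 1.12 μm/a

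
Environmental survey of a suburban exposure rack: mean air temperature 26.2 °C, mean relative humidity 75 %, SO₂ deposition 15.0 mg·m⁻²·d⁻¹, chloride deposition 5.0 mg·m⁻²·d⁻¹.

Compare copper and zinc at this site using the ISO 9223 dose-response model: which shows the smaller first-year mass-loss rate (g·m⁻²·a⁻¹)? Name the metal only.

zinc

copper: f(T) = -0.080·(T−10) [T>10 °C] = -1.2960
  Pd branch = 0.0053·Pd^0.26·e^(0.059·RH+f) = 0.2449 μm/a
  Sd branch = 0.01025·Sd^0.27·e^(0.036·RH+0.049·T) = 0.8503 μm/a
  sum: 0.2449 + 0.8503 → r_corr = 1.095 μm/a
  mass loss = 1.095 μm/a × 8.96 g/cm³ = 9.813 g·m⁻²·a⁻¹
zinc: temperature factor f = -0.071·(16.2) = -1.1502
  Pd branch = 0.0129·Pd^0.44·e^(0.046·RH+f) = 0.4235 μm/a
  Cl⁻ term: 0.0175·5.0^0.57·exp(0.008·75+0.085·26.2) = 0.7399
  sum: 0.4235 + 0.7399 → r_corr = 1.163 μm/a
  mass loss = 1.163 μm/a × 7.14 g/cm³ = 8.307 g·m⁻²·a⁻¹
Ordering by g·m⁻²·a⁻¹: copper (9.81) > zinc (8.31)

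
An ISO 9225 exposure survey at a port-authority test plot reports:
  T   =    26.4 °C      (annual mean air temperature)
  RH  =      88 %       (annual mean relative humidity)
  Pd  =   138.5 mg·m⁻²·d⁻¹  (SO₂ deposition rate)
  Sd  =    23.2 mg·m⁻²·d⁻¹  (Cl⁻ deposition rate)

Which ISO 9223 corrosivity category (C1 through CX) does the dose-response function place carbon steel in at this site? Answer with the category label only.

C5

carbon steel: f(T) = -0.054·(T−10) [T>10 °C] = -0.8856
  Pd branch = 1.77·Pd^0.52·e^(0.02·RH+f) = 55.12 μm/a
  Cl⁻ term: 0.102·23.2^0.62·exp(0.033·88+0.04·26.4) = 37.58
  sum: 55.12 + 37.58 → r_corr = 92.7 μm/a
ISO 9223 Table 2 (carbon steel): 80 < 92.7 ≤ 200 μm/a ⇒ C5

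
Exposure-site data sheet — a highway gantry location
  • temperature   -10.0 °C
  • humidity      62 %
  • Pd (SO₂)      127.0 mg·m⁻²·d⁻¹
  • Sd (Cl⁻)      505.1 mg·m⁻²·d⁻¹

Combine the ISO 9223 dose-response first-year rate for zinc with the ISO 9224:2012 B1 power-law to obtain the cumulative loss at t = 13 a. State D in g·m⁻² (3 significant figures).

zinc: f(T) = +0.038·(T−10) [T≤10 °C] = -0.7600
  Pd branch = 0.0129·Pd^0.44·e^(0.046·RH+f) = 0.8807 μm/a
  Cl⁻ term: 0.0175·505.1^0.57·exp(0.008·62+0.085·-10.0) = 0.4268
  r_corr = 0.8807 + 0.4268 = 1.307 μm/a
Long-term exponent b (ISO 9224 Table 2, B1) = 0.813
  D(13) = 1.307 × 13^0.813 = 1.307 × 8.047 = 10.52 μm
  Mass loss = 10.52 μm × 7.14 g/cm³ = 75.12 g·m⁻²

D(13) = 75.1 g·m⁻²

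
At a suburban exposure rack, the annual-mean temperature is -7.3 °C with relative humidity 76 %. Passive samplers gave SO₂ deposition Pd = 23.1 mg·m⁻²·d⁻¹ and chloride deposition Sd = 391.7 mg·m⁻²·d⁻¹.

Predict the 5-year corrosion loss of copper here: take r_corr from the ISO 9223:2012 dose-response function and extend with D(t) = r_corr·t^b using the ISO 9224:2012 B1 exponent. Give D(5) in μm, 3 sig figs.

copper: temperature factor f = +0.126·(-17.3) = -2.1798
  sulphur-dioxide contribution → 0.1201 μm/a
  chloride contribution → 0.5542 μm/a
  ⇒ r_corr(copper) = 0.6743 μm/a
Power-law: D(5) = r_corr · 5^0.667
  D(5) = 0.6743 × 5^0.667 = 0.6743 × 2.926 = 1.973 μm

D(5) = 1.97 μm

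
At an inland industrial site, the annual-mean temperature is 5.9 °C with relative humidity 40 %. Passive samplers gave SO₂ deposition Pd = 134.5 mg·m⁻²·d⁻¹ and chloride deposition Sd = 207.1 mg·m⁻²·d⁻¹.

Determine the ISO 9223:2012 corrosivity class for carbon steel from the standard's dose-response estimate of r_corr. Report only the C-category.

carbon steel: f(T) = +0.150·(T−10) [T≤10 °C] = -0.6150
  sulphur-dioxide contribution → 27.24 μm/a
  chloride contribution → 13.19 μm/a
  total first-year rate 40.44 μm/a
40.4 μm/a falls in (25, 50] for carbon steel → category C3

C3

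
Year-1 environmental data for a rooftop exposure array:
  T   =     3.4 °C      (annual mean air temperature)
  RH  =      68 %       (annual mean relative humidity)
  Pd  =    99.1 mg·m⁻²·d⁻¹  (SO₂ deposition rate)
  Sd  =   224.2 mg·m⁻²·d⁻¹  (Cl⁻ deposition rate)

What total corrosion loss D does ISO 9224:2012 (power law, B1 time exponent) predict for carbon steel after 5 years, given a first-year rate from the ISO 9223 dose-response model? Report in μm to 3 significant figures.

carbon steel: f(T) = +0.150·(T−10) [T≤10 °C] = -0.9900
  sulphur-dioxide contribution → 27.97 μm/a
  chloride contribution → 31.59 μm/a
  total first-year rate 59.56 μm/a
Long-term exponent b (ISO 9224 Table 2, B1) = 0.523
  D(5) = 59.56 × 5^0.523 = 59.56 × 2.32 = 138.2 μm

D(5) = 138 μm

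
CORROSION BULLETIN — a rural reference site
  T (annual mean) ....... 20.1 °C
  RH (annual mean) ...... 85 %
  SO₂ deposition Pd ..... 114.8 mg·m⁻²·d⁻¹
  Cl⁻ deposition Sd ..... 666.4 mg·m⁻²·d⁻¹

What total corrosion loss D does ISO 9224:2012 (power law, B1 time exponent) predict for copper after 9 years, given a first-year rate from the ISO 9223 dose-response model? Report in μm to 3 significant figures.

D(9) = 20.0 μm

copper: temperature factor f = -0.080·(10.1) = -0.8080
  Pd branch = 0.0053·Pd^0.26·e^(0.059·RH+f) = 1.222 μm/a
  Sd branch = 0.01025·Sd^0.27·e^(0.036·RH+0.049·T) = 3.387 μm/a
  sum: 1.222 + 3.387 → r_corr = 4.609 μm/a
Power-law: D(9) = r_corr · 9^0.667
  D(9) = 4.609 × 9^0.667 = 4.609 × 4.33 = 19.95 μm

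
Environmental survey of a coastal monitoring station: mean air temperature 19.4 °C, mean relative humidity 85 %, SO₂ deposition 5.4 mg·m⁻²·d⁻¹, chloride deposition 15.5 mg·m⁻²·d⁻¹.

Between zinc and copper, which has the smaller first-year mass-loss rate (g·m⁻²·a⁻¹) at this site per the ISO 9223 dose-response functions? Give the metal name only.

zinc: T>10 °C ⇒ hinge -0.071·(19.4−10) = -0.6674
  SO₂ term: 0.0129·5.4^0.44·exp(0.046·85-0.6674) = 0.6936
  Sd branch = 0.0175·Sd^0.57·e^(0.008·RH+0.085·T) = 0.857 μm/a
  r_corr = 0.6936 + 0.857 = 1.551 μm/a
  mass loss = 1.551 μm/a × 7.14 g/cm³ = 11.07 g·m⁻²·a⁻¹
copper: f(T) = -0.080·(T−10) [T>10 °C] = -0.7520
  Pd branch = 0.0053·Pd^0.26·e^(0.059·RH+f) = 0.5836 μm/a
  Cl⁻ term: 0.01025·15.5^0.27·exp(0.036·85+0.049·19.4) = 1.185
  sum: 0.5836 + 1.185 → r_corr = 1.769 μm/a
  mass loss = 1.769 μm/a × 8.96 g/cm³ = 15.85 g·m⁻²·a⁻¹
Ordering by g·m⁻²·a⁻¹: copper (15.9) > zinc (11.1)

zinc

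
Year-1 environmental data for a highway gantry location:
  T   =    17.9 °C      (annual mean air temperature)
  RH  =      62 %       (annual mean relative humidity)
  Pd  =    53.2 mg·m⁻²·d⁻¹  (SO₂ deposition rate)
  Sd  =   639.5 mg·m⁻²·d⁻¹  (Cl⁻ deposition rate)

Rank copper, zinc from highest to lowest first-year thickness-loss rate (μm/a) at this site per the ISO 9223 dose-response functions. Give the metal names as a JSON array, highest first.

copper: f(T) = -0.080·(T−10) [T>10 °C] = -0.6320
  Pd branch = 0.0053·Pd^0.26·e^(0.059·RH+f) = 0.307 μm/a
  Sd branch = 0.01025·Sd^0.27·e^(0.036·RH+0.049·T) = 1.314 μm/a
  r_corr = 0.307 + 1.314 = 1.621 μm/a
zinc: temperature factor f = -0.071·(7.9) = -0.5609
  Pd branch = 0.0129·Pd^0.44·e^(0.046·RH+f) = 0.7328 μm/a
  Cl⁻ term: 0.0175·639.5^0.57·exp(0.008·62+0.085·17.9) = 5.231
  sum: 0.7328 + 5.231 → r_corr = 5.963 μm/a
Ordering by μm/a: zinc (5.96) > copper (1.62)

["zinc", "copper"]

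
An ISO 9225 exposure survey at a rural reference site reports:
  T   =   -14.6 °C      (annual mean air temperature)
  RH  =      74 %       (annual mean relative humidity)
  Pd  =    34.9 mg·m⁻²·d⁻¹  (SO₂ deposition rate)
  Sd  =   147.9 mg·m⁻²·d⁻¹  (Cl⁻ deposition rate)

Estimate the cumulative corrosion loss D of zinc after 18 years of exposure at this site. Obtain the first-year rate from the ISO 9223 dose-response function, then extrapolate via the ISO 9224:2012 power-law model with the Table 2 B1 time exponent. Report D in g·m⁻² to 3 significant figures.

zinc: f(T) = +0.038·(T−10) [T≤10 °C] = -0.9348
  SO₂ term: 0.0129·34.9^0.44·exp(0.046·74-0.9348) = 0.7274
  Sd branch = 0.0175·Sd^0.57·e^(0.008·RH+0.085·T) = 0.1578 μm/a
  r_corr = 0.7274 + 0.1578 = 0.8852 μm/a
Long-term exponent b (ISO 9224 Table 2, B1) = 0.813
  D(18) = 0.8852 × 18^0.813 = 0.8852 × 10.48 = 9.281 μm
  Mass loss = 9.281 μm × 7.14 g/cm³ = 66.27 g·m⁻²

D(18) = 66.3 g·m⁻²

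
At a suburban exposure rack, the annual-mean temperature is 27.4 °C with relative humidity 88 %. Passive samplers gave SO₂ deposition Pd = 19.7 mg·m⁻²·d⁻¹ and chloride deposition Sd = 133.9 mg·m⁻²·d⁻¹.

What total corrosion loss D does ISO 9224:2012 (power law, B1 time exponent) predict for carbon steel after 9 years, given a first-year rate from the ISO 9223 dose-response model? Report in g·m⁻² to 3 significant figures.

D(9) = 3.34e+03 g·m⁻²

carbon steel: T>10 °C ⇒ hinge -0.054·(27.4−10) = -0.9396
  sulphur-dioxide contribution → 18.94 μm/a
  chloride contribution → 116 μm/a
  total first-year rate 134.9 μm/a
Power-law: D(9) = r_corr · 9^0.523
  D(9) = 134.9 × 9^0.523 = 134.9 × 3.156 = 425.7 μm
  Mass loss = 425.7 μm × 7.85 g/cm³ = 3342 g·m⁻²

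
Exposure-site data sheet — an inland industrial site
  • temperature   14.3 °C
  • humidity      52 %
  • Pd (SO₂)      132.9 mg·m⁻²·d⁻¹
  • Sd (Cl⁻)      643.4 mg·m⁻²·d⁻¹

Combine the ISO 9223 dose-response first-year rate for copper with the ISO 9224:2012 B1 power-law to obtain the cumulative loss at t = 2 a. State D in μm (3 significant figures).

copper: temperature factor f = -0.080·(4.3) = -0.3440
  sulphur-dioxide contribution → 0.288 μm/a
  chloride contribution → 0.7697 μm/a
  ⇒ r_corr(copper) = 1.058 μm/a
Power-law: D(2) = r_corr · 2^0.667
  D(2) = 1.058 × 2^0.667 = 1.058 × 1.588 = 1.679 μm

D(2) = 1.68 μm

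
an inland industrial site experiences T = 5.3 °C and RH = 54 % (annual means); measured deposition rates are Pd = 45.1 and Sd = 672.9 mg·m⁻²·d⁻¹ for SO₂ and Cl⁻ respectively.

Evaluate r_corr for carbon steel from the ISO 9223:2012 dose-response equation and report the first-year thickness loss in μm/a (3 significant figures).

r_corr = 61.1 μm/a

carbon steel: T≤10 °C ⇒ hinge +0.150·(5.3−10) = -0.7050
  SO₂ term: 1.77·45.1^0.52·exp(0.02·54-0.7050) = 18.66
  Sd branch = 0.102·Sd^0.62·e^(0.033·RH+0.04·T) = 42.45 μm/a
  r_corr = 18.66 + 42.45 = 61.12 μm/a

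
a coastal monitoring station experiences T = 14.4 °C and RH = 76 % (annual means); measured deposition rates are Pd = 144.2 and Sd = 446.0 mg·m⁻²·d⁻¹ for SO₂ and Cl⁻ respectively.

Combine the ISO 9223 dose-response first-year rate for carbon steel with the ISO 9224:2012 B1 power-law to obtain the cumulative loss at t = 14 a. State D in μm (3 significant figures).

D(14) = 726 μm

carbon steel: T>10 °C ⇒ hinge -0.054·(14.4−10) = -0.2376
  SO₂ term: 1.77·144.2^0.52·exp(0.02·76-0.2376) = 84.64
  Sd branch = 0.102·Sd^0.62·e^(0.033·RH+0.04·T) = 97.85 μm/a
  r_corr = 84.64 + 97.85 = 182.5 μm/a
Long-term exponent b (ISO 9224 Table 2, B1) = 0.523
  D(14) = 182.5 × 14^0.523 = 182.5 × 3.976 = 725.5 μm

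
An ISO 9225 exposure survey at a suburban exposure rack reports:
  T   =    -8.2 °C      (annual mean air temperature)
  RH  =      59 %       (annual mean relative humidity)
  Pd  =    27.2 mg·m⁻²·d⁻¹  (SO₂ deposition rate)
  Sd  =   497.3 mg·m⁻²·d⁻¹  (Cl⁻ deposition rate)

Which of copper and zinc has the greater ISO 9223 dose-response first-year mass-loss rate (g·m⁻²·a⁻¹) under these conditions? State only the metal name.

zinc

copper: temperature factor f = +0.126·(-18.2) = -2.2932
  sulphur-dioxide contribution → 0.04103 μm/a
  chloride contribution → 0.3067 μm/a
  ⇒ r_corr(copper) = 0.3478 μm/a
  mass loss = 0.3478 μm/a × 8.96 g/cm³ = 3.116 g·m⁻²·a⁻¹
zinc: f(T) = +0.038·(T−10) [T≤10 °C] = -0.6916
  sulphur-dioxide contribution → 0.417 μm/a
  chloride contribution → 0.4813 μm/a
  ⇒ r_corr(zinc) = 0.8983 μm/a
  mass loss = 0.8983 μm/a × 7.14 g/cm³ = 6.414 g·m⁻²·a⁻¹
Ordering by g·m⁻²·a⁻¹: zinc (6.41) > copper (3.12)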